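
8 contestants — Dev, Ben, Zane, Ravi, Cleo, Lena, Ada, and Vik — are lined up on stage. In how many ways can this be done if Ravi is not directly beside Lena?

Of the 8! = 40320 arrangements, those with Ravi and Lena adjacent number 2 × 7! = 10080 (treat the pair as a block with 2 internal orders).
So 40320 − 10080 = 30240 arrangements keep them apart.

30240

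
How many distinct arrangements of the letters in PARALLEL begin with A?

Fix A in the first position and arrange the remaining 7 letters.
Those 7 letters have L appearing 3 times, giving (7)!/(3!) = 840.

840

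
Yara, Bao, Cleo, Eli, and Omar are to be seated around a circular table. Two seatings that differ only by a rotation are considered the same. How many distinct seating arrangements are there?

24

Fix one person's seat to break rotational symmetry; the remaining 4 people can be arranged in (4)! = 24 ways.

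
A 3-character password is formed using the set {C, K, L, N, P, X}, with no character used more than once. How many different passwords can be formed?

Choose and order 3 of the 6 symbols: the first character has 6 options, the next 5, then 4.
That product is 6 × 5 × 4 = 120.

120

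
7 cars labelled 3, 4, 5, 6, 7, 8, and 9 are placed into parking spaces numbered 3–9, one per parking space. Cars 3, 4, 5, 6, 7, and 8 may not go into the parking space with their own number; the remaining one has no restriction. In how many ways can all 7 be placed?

Let Aᵢ (for 3 ≤ i ≤ 8) be the placements that put car i in its forbidden parking space. Any j of these fix j positions, leaving (7−j)! ways to fill the rest, and there are C(6,j) ways to pick which j.
By inclusion–exclusion, the number of valid placements is Σ_{j=0}^{6} (−1)^j C(6,j)·(7−j)!.
Computing: 5040 − 4320 + 1800 − 480 + 90 − 12 + 1 = 2119.

2119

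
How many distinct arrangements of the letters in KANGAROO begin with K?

Fix K in the first position and arrange the remaining 7 letters.
Those 7 letters have A appearing twice and O appearing twice, giving (7)!/(2!·2!) = 1260.

1260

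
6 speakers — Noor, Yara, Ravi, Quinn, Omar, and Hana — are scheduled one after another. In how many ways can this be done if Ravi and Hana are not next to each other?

Of the 6! = 720 arrangements, those with Ravi and Hana adjacent number 2 × 5! = 240 (treat the pair as a block with 2 internal orders).
So 720 − 240 = 480 arrangements keep them apart.

480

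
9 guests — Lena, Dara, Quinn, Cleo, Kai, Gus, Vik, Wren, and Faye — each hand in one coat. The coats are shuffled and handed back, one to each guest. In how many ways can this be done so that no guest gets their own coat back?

Count assignments avoiding every fixed point. For any j of the 9 guests fixed to their own coat, the other 9−j can be arranged in (9−j)! ways.
By inclusion–exclusion this is Σ_{j=0}^{9} (−1)^j C(9,j)·(9−j)!.
Computing: 362880 − 362880 + 181440 − 60480 + 15120 − 3024 + 504 − 72 + 9 − 1 = 133496.

133496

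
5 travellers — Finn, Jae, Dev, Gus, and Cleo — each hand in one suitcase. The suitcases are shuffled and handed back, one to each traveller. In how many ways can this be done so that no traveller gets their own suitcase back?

44

Count assignments avoiding every fixed point. For any j of the 5 travellers fixed to their own suitcase, the other 5−j can be arranged in (5−j)! ways.
By inclusion–exclusion this is Σ_{j=0}^{5} (−1)^j C(5,j)·(5−j)!.
Computing: 120 − 120 + 60 − 20 + 5 − 1 = 44.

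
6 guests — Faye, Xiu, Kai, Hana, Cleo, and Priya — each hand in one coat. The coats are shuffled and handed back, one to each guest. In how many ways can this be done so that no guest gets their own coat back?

Let Aᵢ be the assignments in which guest i gets their own coat. We want the size of the complement of A₁∪…∪A_6.
By inclusion–exclusion this is Σ_{j=0}^{6} (−1)^j C(6,j)·(6−j)!.
Computing: 720 − 720 + 360 − 120 + 30 − 6 + 1 = 265.

265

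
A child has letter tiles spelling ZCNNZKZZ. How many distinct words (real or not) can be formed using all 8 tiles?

840

ZCNNZKZZ has 8 letters with N appearing twice and Z appearing 4 times.
Dividing 8! = 40320 by 4!·2! = 48 for the repeated letters gives 840.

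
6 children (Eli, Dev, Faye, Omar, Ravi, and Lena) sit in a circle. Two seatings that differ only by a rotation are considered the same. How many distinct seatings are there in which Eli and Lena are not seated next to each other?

Without the restriction there are (5)! = 120 seatings.
Those with Eli next to Lena: fuse the pair into one unit and seat 5 units around a circle — 2·(4)! = 48.
Subtracting, 120 − 48 = 72.

72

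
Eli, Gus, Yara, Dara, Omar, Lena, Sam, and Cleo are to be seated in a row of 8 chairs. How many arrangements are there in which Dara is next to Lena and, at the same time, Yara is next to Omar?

Treat {Dara,Lena} as one block (2 orders) and {Yara,Omar} as another (2 orders).
That leaves 6 units to arrange: 2 × 2 × 6! = 4 × 720 = 2880.

2880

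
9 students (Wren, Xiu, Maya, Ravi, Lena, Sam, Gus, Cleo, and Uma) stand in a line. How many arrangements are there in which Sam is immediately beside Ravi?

Treat {Sam, Ravi} as a single unit. There are 8 units to order, and the pair itself can be ordered 2 ways.
So the count is 2·(8)! = 80640.

80640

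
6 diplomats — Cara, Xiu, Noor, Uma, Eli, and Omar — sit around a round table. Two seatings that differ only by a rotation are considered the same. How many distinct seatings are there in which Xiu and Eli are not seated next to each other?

72

Without the restriction there are (5)! = 120 seatings.
Those with Xiu next to Eli: fuse the pair into one unit and seat 5 units around a circle — 2·(4)! = 48.
Subtracting, 120 − 48 = 72.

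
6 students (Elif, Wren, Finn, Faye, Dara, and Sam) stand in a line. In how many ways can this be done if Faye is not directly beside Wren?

Of the 6! = 720 arrangements, those with Faye and Wren adjacent number 2 × 5! = 240 (treat the pair as a block with 2 internal orders).
Complementary counting: 720 − 240 = 480.

480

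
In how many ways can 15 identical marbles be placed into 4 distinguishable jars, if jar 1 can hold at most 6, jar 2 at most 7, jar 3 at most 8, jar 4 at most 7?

329

By stars and bars, unrestricted non-negative solutions to x_1+…+x_4 = 15 number C(15+3,3) = 816.
Subtract solutions that violate a single cap (substitute x_i' = x_i − (cap_i+1)): x_1 ≥ 7 gives C(11,3) = 165; x_2 ≥ 8 gives C(10,3) = 120; x_3 ≥ 9 gives C(9,3) = 84; x_4 ≥ 8 gives C(10,3) = 120. Together 489.
Add back pairs where two caps are both exceeded: 1 + 0 + 1 + 0 + 0 + 0 = 2.
By inclusion–exclusion the count is 816 − 489 + 2 = 329.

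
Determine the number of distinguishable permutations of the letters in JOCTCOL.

1260

Letter multiplicities in JOCTCOL: C×2, J×1, L×1, O×2, T×1.
So there are 7! / (2!·2!) = 1260 distinguishable arrangements.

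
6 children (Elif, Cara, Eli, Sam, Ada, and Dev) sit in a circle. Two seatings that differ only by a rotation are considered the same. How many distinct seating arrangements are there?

120

Fix one person's seat to break rotational symmetry; the remaining 5 people can be arranged in (5)! = 120 ways.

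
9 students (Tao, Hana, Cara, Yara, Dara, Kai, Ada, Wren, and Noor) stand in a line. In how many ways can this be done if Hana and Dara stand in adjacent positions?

Place the 7 others and the Hana-Dara pair as 8 objects in a line; the pair has 2 internal arrangements.
So the count is 2·(8)! = 80640.

80640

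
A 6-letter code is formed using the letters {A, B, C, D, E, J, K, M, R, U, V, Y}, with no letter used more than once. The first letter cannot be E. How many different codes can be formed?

The first letter has 12−1 = 11 choices (anything except E).
The remaining 5 letters are filled from the other 11 symbols without repetition: 11 × 10 × 9 × 8 × 7 = 55440.
Total: 11 × 55440 = 609840.

609840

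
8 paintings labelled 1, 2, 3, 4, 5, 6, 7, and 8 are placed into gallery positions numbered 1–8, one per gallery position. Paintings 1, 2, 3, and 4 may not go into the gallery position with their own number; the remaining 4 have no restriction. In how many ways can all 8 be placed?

Let Aᵢ (for 1 ≤ i ≤ 4) be the placements that put painting i in its forbidden gallery position. Any j of these fix j positions, leaving (8−j)! ways to fill the rest, and there are C(4,j) ways to pick which j.
By inclusion–exclusion, the number of valid placements is Σ_{j=0}^{4} (−1)^j C(4,j)·(8−j)!.
Computing: 40320 − 20160 + 4320 − 480 + 24 = 24024.

24024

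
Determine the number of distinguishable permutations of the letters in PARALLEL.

PARALLEL has 8 letters with A appearing twice and L appearing 3 times.
So there are 8! / (3!·2!) = 3360 distinguishable arrangements.

3360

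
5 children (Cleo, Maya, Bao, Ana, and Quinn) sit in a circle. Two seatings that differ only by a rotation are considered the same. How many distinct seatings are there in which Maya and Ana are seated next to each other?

12

Glue Maya and Ana into a block (2 internal orders). Seating 4 units around a circle gives (3)! arrangements.
So 2 × (3)! = 2 × 6 = 12.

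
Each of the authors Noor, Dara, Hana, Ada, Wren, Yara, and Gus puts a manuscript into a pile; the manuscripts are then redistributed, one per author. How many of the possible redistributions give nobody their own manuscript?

Count assignments avoiding every fixed point. For any j of the 7 authors fixed to their own manuscript, the other 7−j can be arranged in (7−j)! ways.
By inclusion–exclusion this is Σ_{j=0}^{7} (−1)^j C(7,j)·(7−j)!.
Computing: 5040 − 5040 + 2520 − 840 + 210 − 42 + 7 − 1 = 1854.

1854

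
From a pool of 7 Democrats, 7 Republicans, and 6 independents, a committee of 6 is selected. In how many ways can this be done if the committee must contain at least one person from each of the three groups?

32340

With no constraint there are C(20,6) = 38760 possible selections.
Selections missing a whole group: no Democrats → C(13,6) = 1716; no Republicans → C(13,6) = 1716; no independents → C(14,6) = 3003.
Add back selections omitting two groups (i.e. drawn from a single group): C(7,6) + C(7,6) + C(6,6) = 15.
By inclusion–exclusion: 38760 − 6435 + 15 = 32340.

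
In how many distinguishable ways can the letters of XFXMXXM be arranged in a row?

XFXMXXM has 7 letters with M appearing twice and X appearing 4 times.
Dividing 7! = 5040 by 4!·2! = 48 for the repeated letters gives 105.

105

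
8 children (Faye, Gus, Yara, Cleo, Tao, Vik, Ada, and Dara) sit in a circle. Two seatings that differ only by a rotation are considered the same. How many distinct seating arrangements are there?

5040

Fix one person's seat to break rotational symmetry; the remaining 7 people can be arranged in (7)! = 5040 ways.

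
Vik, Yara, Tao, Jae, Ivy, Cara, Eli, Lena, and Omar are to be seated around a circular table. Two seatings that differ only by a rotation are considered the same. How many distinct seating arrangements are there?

40320

Fix one person's seat to break rotational symmetry; the remaining 8 people can be arranged in (8)! = 40320 ways.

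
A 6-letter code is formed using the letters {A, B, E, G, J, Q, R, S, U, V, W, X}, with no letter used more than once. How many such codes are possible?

665280

This is a permutation of 6 out of 12: P(12,6) = 12!/6!.
That product is 12 × 11 × 10 × 9 × 8 × 7 = 665280.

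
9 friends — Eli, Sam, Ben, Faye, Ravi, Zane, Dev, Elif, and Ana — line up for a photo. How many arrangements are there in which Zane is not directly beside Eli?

Of the 9! = 362880 arrangements, those with Zane and Eli adjacent number 2 × 8! = 80640 (treat the pair as a block with 2 internal orders).
So 362880 − 80640 = 282240 arrangements keep them apart.

282240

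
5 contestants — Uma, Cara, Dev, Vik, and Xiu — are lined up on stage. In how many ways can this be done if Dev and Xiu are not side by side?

72

Of the 5! = 120 arrangements, those with Dev and Xiu adjacent number 2 × 4! = 48 (treat the pair as a block with 2 internal orders).
So 120 − 48 = 72 arrangements keep them apart.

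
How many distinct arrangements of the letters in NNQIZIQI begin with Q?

With the first slot taken by Q, it remains to arrange the other 7 letters (NNIZIQI).
Those 7 letters have I appearing 3 times and N appearing twice, giving (7)!/(3!·2!) = 420.

420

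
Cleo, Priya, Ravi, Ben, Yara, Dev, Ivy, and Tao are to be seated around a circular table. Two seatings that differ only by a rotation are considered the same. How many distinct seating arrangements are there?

5040

Around a circle, 8 distinct people have 8!/8 = (7)! = 5040 rotationally distinct seatings.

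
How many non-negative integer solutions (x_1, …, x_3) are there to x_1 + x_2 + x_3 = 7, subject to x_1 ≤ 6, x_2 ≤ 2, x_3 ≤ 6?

By stars and bars, unrestricted non-negative solutions to x_1+…+x_3 = 7 number C(7+2,2) = 36.
Subtract solutions that violate a single cap (substitute x_i' = x_i − (cap_i+1)): x_1 ≥ 7 gives C(2,2) = 1; x_2 ≥ 3 gives C(6,2) = 15; x_3 ≥ 7 gives C(2,2) = 1. Together 17.
No two caps can be exceeded simultaneously, so the pair terms are all 0.
By inclusion–exclusion the count is 36 − 17 + 0 = 19.

19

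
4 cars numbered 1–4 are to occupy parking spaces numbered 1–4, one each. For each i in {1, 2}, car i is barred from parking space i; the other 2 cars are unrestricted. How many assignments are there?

14

Let Aᵢ (for i ∈ {1, 2}) be the placements that put car i in its forbidden parking space. Any j of these fix j positions, leaving (4−j)! ways to fill the rest, and there are C(2,j) ways to pick which j.
By inclusion–exclusion, the number of valid placements is Σ_{j=0}^{2} (−1)^j C(2,j)·(4−j)!.
Computing: 24 − 12 + 2 = 14.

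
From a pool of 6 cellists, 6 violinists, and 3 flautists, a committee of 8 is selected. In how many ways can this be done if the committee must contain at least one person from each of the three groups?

With no constraint there are C(15,8) = 6435 possible selections.
Selections missing a whole group: no cellists → C(9,8) = 9; no violinists → C(9,8) = 9; no flautists → C(12,8) = 495.
Add back selections omitting two groups (i.e. drawn from a single group): C(6,8) + C(6,8) + C(3,8) = 0.
By inclusion–exclusion: 6435 − 513 + 0 = 5922.

5922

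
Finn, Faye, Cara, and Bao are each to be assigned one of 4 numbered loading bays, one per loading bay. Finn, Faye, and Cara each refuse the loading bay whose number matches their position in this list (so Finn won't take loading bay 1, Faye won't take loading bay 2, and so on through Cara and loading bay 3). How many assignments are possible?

11

Let Aᵢ (for i ∈ {1, 2, 3}) be the placements that put person i in their forbidden loading bay. Any j of these fix j positions, leaving (4−j)! ways to fill the rest, and there are C(3,j) ways to pick which j.
By inclusion–exclusion, the number of valid placements is Σ_{j=0}^{3} (−1)^j C(3,j)·(4−j)!.
Computing: 24 − 18 + 6 − 1 = 11.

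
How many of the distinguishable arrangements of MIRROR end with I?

20

Fix I in the last position and arrange the remaining 5 letters.
Those 5 letters have R appearing 3 times, giving (5)!/(3!) = 20.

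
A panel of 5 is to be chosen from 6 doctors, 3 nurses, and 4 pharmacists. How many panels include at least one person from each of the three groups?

894

Total 5-person selections from all 13: C(13,5) = 1287.
Selections missing a whole group: no doctors → C(7,5) = 21; no nurses → C(10,5) = 252; no pharmacists → C(9,5) = 126.
Add back selections omitting two groups (i.e. drawn from a single group): C(6,5) + C(3,5) + C(4,5) = 6.
By inclusion–exclusion: 1287 − 399 + 6 = 894.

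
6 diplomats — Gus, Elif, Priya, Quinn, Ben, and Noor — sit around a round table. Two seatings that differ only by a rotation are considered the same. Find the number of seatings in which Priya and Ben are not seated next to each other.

72

All circular seatings of 6 people number (5)! = 120.
Those with Priya next to Ben: fuse the pair into one unit and seat 5 units around a circle — 2·(4)! = 48.
Subtracting, 120 − 48 = 72.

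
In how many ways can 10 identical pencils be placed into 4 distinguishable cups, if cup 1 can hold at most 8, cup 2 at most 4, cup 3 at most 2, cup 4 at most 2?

Without the upper bounds there are C(13,3) = 286 ways to split 10 among 4 cups.
Subtract solutions that violate a single cap (substitute x_i' = x_i − (cap_i+1)): x_1 ≥ 9 gives C(4,3) = 4; x_2 ≥ 5 gives C(8,3) = 56; x_3 ≥ 3 gives C(10,3) = 120; x_4 ≥ 3 gives C(10,3) = 120. Together 300.
Add back pairs where two caps are both exceeded: 0 + 0 + 0 + 10 + 10 + 35 = 55.
By inclusion–exclusion the count is 286 − 300 + 55 = 41.

41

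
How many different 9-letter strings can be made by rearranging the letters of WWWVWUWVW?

252

Letter multiplicities in WWWVWUWVW: U×1, V×2, W×6.
Dividing 9! = 362880 by 6!·2! = 1440 for the repeated letters gives 252.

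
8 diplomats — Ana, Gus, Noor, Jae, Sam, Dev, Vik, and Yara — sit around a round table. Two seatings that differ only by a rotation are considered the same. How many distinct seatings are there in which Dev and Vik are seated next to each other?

Glue Dev and Vik into a block (2 internal orders). Seating 7 units around a circle gives (6)! arrangements.
So 2 × (6)! = 2 × 720 = 1440.

1440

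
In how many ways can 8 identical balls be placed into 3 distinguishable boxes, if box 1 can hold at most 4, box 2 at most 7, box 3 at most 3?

Ignoring the caps, the number of non-negative solutions to x_1+…+x_3 = 8 is C(10,2) = 45.
Subtract solutions that violate a single cap (substitute x_i' = x_i − (cap_i+1)): x_1 ≥ 5 gives C(5,2) = 10; x_2 ≥ 8 gives C(2,2) = 1; x_3 ≥ 4 gives C(6,2) = 15. Together 26.
No two caps can be exceeded simultaneously, so the pair terms are all 0.
By inclusion–exclusion the count is 45 − 26 + 0 = 19.

19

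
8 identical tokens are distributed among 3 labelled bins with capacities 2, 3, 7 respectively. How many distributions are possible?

11

By stars and bars, unrestricted non-negative solutions to x_1+…+x_3 = 8 number C(8+2,2) = 45.
Subtract solutions that violate a single cap (substitute x_i' = x_i − (cap_i+1)): x_1 ≥ 3 gives C(7,2) = 21; x_2 ≥ 4 gives C(6,2) = 15; x_3 ≥ 8 gives C(2,2) = 1. Together 37.
Add back pairs where two caps are both exceeded: 3 + 0 + 0 = 3.
By inclusion–exclusion the count is 45 − 37 + 3 = 11.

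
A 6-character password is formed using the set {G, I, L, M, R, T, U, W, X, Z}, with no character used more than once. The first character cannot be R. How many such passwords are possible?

136080

The first character has 10−1 = 9 choices (anything except R).
The remaining 5 characters are filled from the other 9 symbols without repetition: 9 × 8 × 7 × 6 × 5 = 15120.
Total: 9 × 15120 = 136080.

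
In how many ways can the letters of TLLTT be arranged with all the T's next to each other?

Treat the 3 copies of T as a single block. The multiset to arrange is then {TTT, L, L}, 3 items in all.
That gives (3)!/(2!) = 3 arrangements.

3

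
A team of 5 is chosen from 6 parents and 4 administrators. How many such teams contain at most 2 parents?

Split by how many parents are chosen (0 through 2).
Sum: C(6,0)·C(4,5) + C(6,1)·C(4,4) + C(6,2)·C(4,3) = 0 + 6 + 60 = 66.

66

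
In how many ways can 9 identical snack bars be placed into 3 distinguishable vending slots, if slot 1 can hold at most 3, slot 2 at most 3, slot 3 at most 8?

Without the upper bounds there are C(11,2) = 55 ways to split 9 among 3 vending slots.
Subtract solutions that violate a single cap (substitute x_i' = x_i − (cap_i+1)): x_1 ≥ 4 gives C(7,2) = 21; x_2 ≥ 4 gives C(7,2) = 21; x_3 ≥ 9 gives C(2,2) = 1. Together 43.
Add back pairs where two caps are both exceeded: 3 + 0 + 0 = 3.
By inclusion–exclusion the count is 55 − 43 + 3 = 15.

15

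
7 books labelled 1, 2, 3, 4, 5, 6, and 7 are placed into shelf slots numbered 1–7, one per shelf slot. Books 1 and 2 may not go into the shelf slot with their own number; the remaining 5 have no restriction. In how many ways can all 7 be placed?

Let Aᵢ (for i ∈ {1, 2}) be the placements that put book i in its forbidden shelf slot. Any j of these fix j positions, leaving (7−j)! ways to fill the rest, and there are C(2,j) ways to pick which j.
By inclusion–exclusion, the number of valid placements is Σ_{j=0}^{2} (−1)^j C(2,j)·(7−j)!.
Computing: 5040 − 1440 + 120 = 3720.

3720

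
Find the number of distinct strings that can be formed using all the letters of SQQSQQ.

Letter multiplicities in SQQSQQ: Q×4, S×2.
The number of distinct arrangements is 6!/(4!·2!) = 720/48 = 15.

15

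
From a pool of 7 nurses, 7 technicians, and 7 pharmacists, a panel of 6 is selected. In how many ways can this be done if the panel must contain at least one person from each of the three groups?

45276

Unrestricted: C(21,6) = 54264 ways to pick any 6 of the 21.
Selections missing a whole group: no nurses → C(14,6) = 3003; no technicians → C(14,6) = 3003; no pharmacists → C(14,6) = 3003.
Add back selections omitting two groups (i.e. drawn from a single group): C(7,6) + C(7,6) + C(7,6) = 21.
By inclusion–exclusion: 54264 − 9009 + 21 = 45276.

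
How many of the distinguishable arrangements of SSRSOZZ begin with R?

60

With the first slot taken by R, it remains to arrange the other 6 letters (SSSOZZ).
Those 6 letters have S appearing 3 times and Z appearing twice, giving (6)!/(3!·2!) = 60.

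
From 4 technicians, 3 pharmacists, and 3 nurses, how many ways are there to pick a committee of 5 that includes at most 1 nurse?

Split by how many nurses are chosen (0 through 1).
Sum: C(3,0)·C(7,5) + C(3,1)·C(7,4) = 21 + 105 = 126.

126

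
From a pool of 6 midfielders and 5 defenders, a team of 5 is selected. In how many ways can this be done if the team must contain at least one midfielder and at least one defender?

Unrestricted: C(11,5) = 462 ways to pick any 5 of the 11.
Subtract selections that omit an entire group: no midfielders → C(5,5) = 1; no defenders → C(6,5) = 6.
Both groups omitted at once is impossible, so 462 − 7 = 455.

455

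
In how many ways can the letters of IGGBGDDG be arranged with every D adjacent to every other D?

210

Treat the 2 copies of D as a single block. The multiset to arrange is then {DD, B, G, G, G, G, I}, 7 items in all.
That gives (7)!/(4!) = 210 arrangements.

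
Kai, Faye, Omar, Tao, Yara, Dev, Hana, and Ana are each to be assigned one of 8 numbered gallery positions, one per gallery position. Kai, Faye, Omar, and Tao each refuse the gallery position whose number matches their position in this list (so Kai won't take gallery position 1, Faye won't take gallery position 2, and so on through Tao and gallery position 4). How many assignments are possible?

24024

Let Aᵢ (for 1 ≤ i ≤ 4) be the placements that put person i in their forbidden gallery position. Any j of these fix j positions, leaving (8−j)! ways to fill the rest, and there are C(4,j) ways to pick which j.
By inclusion–exclusion, the number of valid placements is Σ_{j=0}^{4} (−1)^j C(4,j)·(8−j)!.
Computing: 40320 − 20160 + 4320 − 480 + 24 = 24024.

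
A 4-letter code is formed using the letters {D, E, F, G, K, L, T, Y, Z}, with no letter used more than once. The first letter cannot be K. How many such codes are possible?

2688

The first letter has 9−1 = 8 choices (anything except K).
The remaining 3 letters are filled from the other 8 symbols without repetition: 8 × 7 × 6 = 336.
Total: 8 × 336 = 2688.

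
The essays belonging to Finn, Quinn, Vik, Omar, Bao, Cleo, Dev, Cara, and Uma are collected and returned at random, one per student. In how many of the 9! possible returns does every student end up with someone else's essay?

133496

Count assignments avoiding every fixed point. For any j of the 9 students fixed to their own essay, the other 9−j can be arranged in (9−j)! ways.
By inclusion–exclusion this is Σ_{j=0}^{9} (−1)^j C(9,j)·(9−j)!.
Computing: 362880 − 362880 + 181440 − 60480 + 15120 − 3024 + 504 − 72 + 9 − 1 = 133496.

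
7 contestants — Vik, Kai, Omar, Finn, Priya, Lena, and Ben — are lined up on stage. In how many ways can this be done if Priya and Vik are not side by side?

3600

Of the 7! = 5040 arrangements, those with Priya and Vik adjacent number 2 × 6! = 1440 (treat the pair as a block with 2 internal orders).
So 5040 − 1440 = 3600 arrangements keep them apart.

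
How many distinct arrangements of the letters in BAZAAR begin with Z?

Fix Z in the first position and arrange the remaining 5 letters.
Those 5 letters have A appearing 3 times, giving (5)!/(3!) = 20.

20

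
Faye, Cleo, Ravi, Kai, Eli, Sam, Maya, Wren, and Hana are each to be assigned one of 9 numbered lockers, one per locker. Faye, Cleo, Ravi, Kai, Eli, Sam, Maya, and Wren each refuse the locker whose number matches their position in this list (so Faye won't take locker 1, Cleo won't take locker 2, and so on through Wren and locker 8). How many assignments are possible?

148329

Let Aᵢ (for 1 ≤ i ≤ 8) be the placements that put person i in their forbidden locker. Any j of these fix j positions, leaving (9−j)! ways to fill the rest, and there are C(8,j) ways to pick which j.
By inclusion–exclusion, the number of valid placements is Σ_{j=0}^{8} (−1)^j C(8,j)·(9−j)!.
Computing: 362880 − 322560 + 141120 − 40320 + 8400 − 1344 + 168 − 16 + 1 = 148329.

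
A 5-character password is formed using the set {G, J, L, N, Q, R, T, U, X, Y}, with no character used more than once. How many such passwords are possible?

Choose and order 5 of the 10 symbols: the first character has 10 options, the next 9, and so on down to 6.
10 × 9 × 8 × 7 × 6 = 30240.

30240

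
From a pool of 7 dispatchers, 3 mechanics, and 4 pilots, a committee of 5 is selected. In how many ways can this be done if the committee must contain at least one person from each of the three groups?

1288

With no constraint there are C(14,5) = 2002 possible selections.
Subtract selections that omit an entire group: no dispatchers → C(7,5) = 21; no mechanics → C(11,5) = 462; no pilots → C(10,5) = 252.
Add back selections omitting two groups (i.e. drawn from a single group): C(7,5) + C(3,5) + C(4,5) = 21.
By inclusion–exclusion: 2002 − 735 + 21 = 1288.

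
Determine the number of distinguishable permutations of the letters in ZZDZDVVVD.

1680

Letter multiplicities in ZZDZDVVVD: D×3, V×3, Z×3.
So there are 9! / (3!·3!·3!) = 1680 distinguishable arrangements.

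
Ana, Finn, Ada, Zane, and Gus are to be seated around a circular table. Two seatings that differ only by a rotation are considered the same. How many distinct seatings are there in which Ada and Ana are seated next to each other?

Treat {Ada, Ana} as one unit (2 internal orders) and seat the resulting 4 units around the table: (3)! circular arrangements.
So 2 × (3)! = 2 × 6 = 12.

12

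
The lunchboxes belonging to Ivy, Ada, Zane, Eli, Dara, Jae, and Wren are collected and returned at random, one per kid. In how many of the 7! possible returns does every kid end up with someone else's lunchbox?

1854

Count assignments avoiding every fixed point. For any j of the 7 kids fixed to their own lunchbox, the other 7−j can be arranged in (7−j)! ways.
By inclusion–exclusion this is Σ_{j=0}^{7} (−1)^j C(7,j)·(7−j)!.
Computing: 5040 − 5040 + 2520 − 840 + 210 − 42 + 7 − 1 = 1854.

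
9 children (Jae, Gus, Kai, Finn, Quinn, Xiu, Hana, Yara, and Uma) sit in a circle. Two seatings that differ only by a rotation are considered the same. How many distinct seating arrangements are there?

Around a circle, 9 distinct people have 9!/9 = (8)! = 40320 rotationally distinct seatings.

40320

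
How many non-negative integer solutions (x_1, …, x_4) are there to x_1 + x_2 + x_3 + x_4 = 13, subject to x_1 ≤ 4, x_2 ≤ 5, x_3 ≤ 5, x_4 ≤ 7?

124

Without the upper bounds there are C(16,3) = 560 ways to split 13 among 4 variables.
Subtract solutions that violate a single cap (substitute x_i' = x_i − (cap_i+1)): x_1 ≥ 5 gives C(11,3) = 165; x_2 ≥ 6 gives C(10,3) = 120; x_3 ≥ 6 gives C(10,3) = 120; x_4 ≥ 8 gives C(8,3) = 56. Together 461.
Add back pairs where two caps are both exceeded: 10 + 10 + 1 + 4 + 0 + 0 = 25.
By inclusion–exclusion the count is 560 − 461 + 25 = 124.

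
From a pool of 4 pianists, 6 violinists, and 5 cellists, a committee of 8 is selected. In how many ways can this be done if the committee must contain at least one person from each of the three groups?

6216

Total 8-person selections from all 15: C(15,8) = 6435.
Subtract selections that omit an entire group: no pianists → C(11,8) = 165; no violinists → C(9,8) = 9; no cellists → C(10,8) = 45.
Add back selections omitting two groups (i.e. drawn from a single group): C(4,8) + C(6,8) + C(5,8) = 0.
By inclusion–exclusion: 6435 − 219 + 0 = 6216.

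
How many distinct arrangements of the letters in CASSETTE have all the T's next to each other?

Treat the 2 copies of T as a single block. The multiset to arrange is then {TT, A, C, E, E, S, S}, 7 items in all.
That gives (7)!/(2!·2!) = 1260 arrangements.

1260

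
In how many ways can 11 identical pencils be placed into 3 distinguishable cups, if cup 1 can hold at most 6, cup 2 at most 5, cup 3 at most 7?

Ignoring the caps, the number of non-negative solutions to x_1+…+x_3 = 11 is C(13,2) = 78.
Subtract solutions that violate a single cap (substitute x_i' = x_i − (cap_i+1)): x_1 ≥ 7 gives C(6,2) = 15; x_2 ≥ 6 gives C(7,2) = 21; x_3 ≥ 8 gives C(5,2) = 10. Together 46.
No two caps can be exceeded simultaneously, so the pair terms are all 0.
By inclusion–exclusion the count is 78 − 46 + 0 = 32.

32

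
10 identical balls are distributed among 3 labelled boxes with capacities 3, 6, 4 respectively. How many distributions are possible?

10

By stars and bars, unrestricted non-negative solutions to x_1+…+x_3 = 10 number C(10+2,2) = 66.
Subtract solutions that violate a single cap (substitute x_i' = x_i − (cap_i+1)): x_1 ≥ 4 gives C(8,2) = 28; x_2 ≥ 7 gives C(5,2) = 10; x_3 ≥ 5 gives C(7,2) = 21. Together 59.
Add back pairs where two caps are both exceeded: 0 + 3 + 0 = 3.
By inclusion–exclusion the count is 66 − 59 + 3 = 10.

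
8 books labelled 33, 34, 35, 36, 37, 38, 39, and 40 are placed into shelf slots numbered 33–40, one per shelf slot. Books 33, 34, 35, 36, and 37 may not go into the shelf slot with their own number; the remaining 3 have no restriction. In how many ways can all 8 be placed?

Let Aᵢ (for 33 ≤ i ≤ 37) be the placements that put book i in its forbidden shelf slot. Any j of these fix j positions, leaving (8−j)! ways to fill the rest, and there are C(5,j) ways to pick which j.
By inclusion–exclusion, the number of valid placements is Σ_{j=0}^{5} (−1)^j C(5,j)·(8−j)!.
Computing: 40320 − 25200 + 7200 − 1200 + 120 − 6 = 21234.

21234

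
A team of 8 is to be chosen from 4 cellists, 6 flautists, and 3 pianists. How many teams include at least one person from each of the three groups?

With no constraint there are C(13,8) = 1287 possible selections.
Selections missing a whole group: no cellists → C(9,8) = 9; no flautists → C(7,8) = 0; no pianists → C(10,8) = 45.
Add back selections omitting two groups (i.e. drawn from a single group): C(4,8) + C(6,8) + C(3,8) = 0.
By inclusion–exclusion: 1287 − 54 + 0 = 1233.

1233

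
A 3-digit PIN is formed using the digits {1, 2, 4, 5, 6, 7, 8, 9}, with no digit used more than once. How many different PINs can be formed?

336

Choose and order 3 of the 8 symbols: the first digit has 8 options, the next 7, then 6.
That product is 8 × 7 × 6 = 336.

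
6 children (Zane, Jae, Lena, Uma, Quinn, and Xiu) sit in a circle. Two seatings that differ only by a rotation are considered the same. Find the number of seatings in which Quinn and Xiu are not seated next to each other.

72

All circular seatings of 6 people number (5)! = 120.
Those with Quinn next to Xiu: fuse the pair into one unit and seat 5 units around a circle — 2·(4)! = 48.
Subtracting, 120 − 48 = 72.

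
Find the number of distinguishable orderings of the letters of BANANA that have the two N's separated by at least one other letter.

40

There are 6!/(3!·2!) = 60 arrangements of BANANA in total.
If the two N's are adjacent, glue them into one block, leaving 5 items to arrange: (5)!/(3!) = 20 ways.
Hence 60 − 20 = 40.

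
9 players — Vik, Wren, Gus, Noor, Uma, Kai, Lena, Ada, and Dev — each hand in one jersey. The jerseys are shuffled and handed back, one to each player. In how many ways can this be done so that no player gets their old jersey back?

Count assignments avoiding every fixed point. For any j of the 9 players fixed to their old jersey, the other 9−j can be arranged in (9−j)! ways.
By inclusion–exclusion this is Σ_{j=0}^{9} (−1)^j C(9,j)·(9−j)!.
Computing: 362880 − 362880 + 181440 − 60480 + 15120 − 3024 + 504 − 72 + 9 − 1 = 133496.

133496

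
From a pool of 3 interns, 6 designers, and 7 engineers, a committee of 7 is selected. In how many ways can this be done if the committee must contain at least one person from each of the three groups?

Unrestricted: C(16,7) = 11440 ways to pick any 7 of the 16.
Selections missing a whole group: no interns → C(13,7) = 1716; no designers → C(10,7) = 120; no engineers → C(9,7) = 36.
Add back selections omitting two groups (i.e. drawn from a single group): C(3,7) + C(6,7) + C(7,7) = 1.
By inclusion–exclusion: 11440 − 1872 + 1 = 9569.

9569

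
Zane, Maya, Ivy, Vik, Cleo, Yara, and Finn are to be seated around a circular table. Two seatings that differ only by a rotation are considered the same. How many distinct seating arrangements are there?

Seat Zane anywhere (absorbing the rotational symmetry), then permute the other 6: (6)! = 720.

720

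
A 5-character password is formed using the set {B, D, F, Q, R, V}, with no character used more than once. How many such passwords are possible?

720

Choose and order 5 of the 6 symbols: the first character has 6 options, the next 5, and so on down to 2.
That product is 6 × 5 × 4 × 3 × 2 = 720.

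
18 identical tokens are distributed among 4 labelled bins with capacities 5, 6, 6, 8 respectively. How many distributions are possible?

By stars and bars, unrestricted non-negative solutions to x_1+…+x_4 = 18 number C(18+3,3) = 1330.
Subtract solutions that violate a single cap (substitute x_i' = x_i − (cap_i+1)): x_1 ≥ 6 gives C(15,3) = 455; x_2 ≥ 7 gives C(14,3) = 364; x_3 ≥ 7 gives C(14,3) = 364; x_4 ≥ 9 gives C(12,3) = 220. Together 1403.
Add back pairs where two caps are both exceeded: 56 + 56 + 20 + 35 + 10 + 10 = 187.
By inclusion–exclusion the count is 1330 − 1403 + 187 = 114.

114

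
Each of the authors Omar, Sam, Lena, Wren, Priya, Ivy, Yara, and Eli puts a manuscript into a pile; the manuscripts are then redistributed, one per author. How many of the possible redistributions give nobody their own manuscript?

Let Aᵢ be the assignments in which author i gets their own manuscript. We want the size of the complement of A₁∪…∪A_8.
By inclusion–exclusion this is Σ_{j=0}^{8} (−1)^j C(8,j)·(8−j)!.
Computing: 40320 − 40320 + 20160 − 6720 + 1680 − 336 + 56 − 8 + 1 = 14833.

14833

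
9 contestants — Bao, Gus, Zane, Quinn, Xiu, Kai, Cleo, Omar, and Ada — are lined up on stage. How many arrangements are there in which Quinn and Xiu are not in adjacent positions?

282240

Of the 9! = 362880 arrangements, those with Quinn and Xiu adjacent number 2 × 8! = 80640 (treat the pair as a block with 2 internal orders).
Complementary counting: 362880 − 80640 = 282240.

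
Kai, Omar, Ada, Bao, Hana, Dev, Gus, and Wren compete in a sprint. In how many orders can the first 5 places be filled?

There are 8 choices for 1st place, 7 for 2nd, and so on down to 4 for position 5.
That gives 8 × 7 × 6 × 5 × 4 = 6720.

6720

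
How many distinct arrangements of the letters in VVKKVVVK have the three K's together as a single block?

Treat the 3 copies of K as a single block. The multiset to arrange is then {KKK, V, V, V, V, V}, 6 items in all.
That gives (6)!/(5!) = 6 arrangements.

6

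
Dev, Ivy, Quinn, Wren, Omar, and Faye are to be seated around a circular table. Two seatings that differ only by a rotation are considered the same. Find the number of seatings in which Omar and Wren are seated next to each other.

Glue Omar and Wren into a block (2 internal orders). Seating 5 units around a circle gives (4)! arrangements.
So 2 × (4)! = 2 × 24 = 48.

48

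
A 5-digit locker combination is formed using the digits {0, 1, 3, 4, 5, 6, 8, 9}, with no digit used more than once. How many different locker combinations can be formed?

6720

Choose and order 5 of the 8 symbols: the first digit has 8 options, the next 7, and so on down to 4.
That product is 8 × 7 × 6 × 5 × 4 = 6720.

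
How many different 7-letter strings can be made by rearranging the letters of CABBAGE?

1260

The 7 letters of CABBAGE have repeats: A appearing twice and B appearing twice.
The number of distinct arrangements is 7!/(2!·2!) = 5040/4 = 1260.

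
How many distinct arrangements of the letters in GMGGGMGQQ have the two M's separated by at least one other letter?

588

Total arrangements of GMGGGMGQQ: 9!/(5!·2!·2!) = 756.
If the two M's are adjacent, glue them into one block, leaving 8 items to arrange: (8)!/(5!·2!) = 168 ways.
Hence 756 − 168 = 588.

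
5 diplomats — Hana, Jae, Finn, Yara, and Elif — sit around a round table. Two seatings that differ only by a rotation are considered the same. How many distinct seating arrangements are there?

Around a circle, 5 distinct people have 5!/5 = (4)! = 24 rotationally distinct seatings.

24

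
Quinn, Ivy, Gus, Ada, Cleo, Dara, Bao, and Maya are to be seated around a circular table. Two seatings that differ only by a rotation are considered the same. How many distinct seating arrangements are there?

Seat Quinn anywhere (absorbing the rotational symmetry), then permute the other 7: (7)! = 5040.

5040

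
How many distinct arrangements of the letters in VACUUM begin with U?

120

With the first slot taken by U, it remains to arrange the other 5 letters (VACUM).
Those 5 letters are all distinct, giving (5)! = 120.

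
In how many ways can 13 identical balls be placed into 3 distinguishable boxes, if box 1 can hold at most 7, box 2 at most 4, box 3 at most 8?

Without the upper bounds there are C(15,2) = 105 ways to split 13 among 3 boxes.
Subtract solutions that violate a single cap (substitute x_i' = x_i − (cap_i+1)): x_1 ≥ 8 gives C(7,2) = 21; x_2 ≥ 5 gives C(10,2) = 45; x_3 ≥ 9 gives C(6,2) = 15. Together 81.
Add back pairs where two caps are both exceeded: 1 + 0 + 0 = 1.
By inclusion–exclusion the count is 105 − 81 + 1 = 25.

25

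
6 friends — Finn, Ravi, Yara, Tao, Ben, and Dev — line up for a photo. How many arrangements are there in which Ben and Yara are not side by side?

There are 6! = 720 arrangements in all. If Ben and Yara are adjacent, merging them into one block gives 2·(5)! = 240 arrangements.
So 720 − 240 = 480 arrangements keep them apart.

480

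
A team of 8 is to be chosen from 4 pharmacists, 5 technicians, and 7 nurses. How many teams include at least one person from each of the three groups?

Total 8-person selections from all 16: C(16,8) = 12870.
Selections missing a whole group: no pharmacists → C(12,8) = 495; no technicians → C(11,8) = 165; no nurses → C(9,8) = 9.
Add back selections omitting two groups (i.e. drawn from a single group): C(4,8) + C(5,8) + C(7,8) = 0.
By inclusion–exclusion: 12870 − 669 + 0 = 12201.

12201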